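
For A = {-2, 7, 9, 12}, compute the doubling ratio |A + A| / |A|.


|A| = 4.
Compute A + A by enumerating all 16 pairs.
A + A = {-4, 5, 7, 10, 14, 16, 18, 19, 21, 24}, so |A + A| = 10.
K = |A + A| / |A| = 10/4 = 5/2 ≈ 2.5000.
Reference: AP of size 4 gives K = 7/4 ≈ 1.7500; a fully generic set of size 4 gives K ≈ 2.5000.

|A| = 4, |A + A| = 10, K = 10/4 = 5/2.


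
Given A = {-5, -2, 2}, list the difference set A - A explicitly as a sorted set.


A - A = {a - a' : a, a' ∈ A}.
Compute a - a' for each ordered pair (a, a'):
a = -5: -5--5=0, -5--2=-3, -5-2=-7
a = -2: -2--5=3, -2--2=0, -2-2=-4
a = 2: 2--5=7, 2--2=4, 2-2=0
Collecting distinct values (and noting 0 appears from a-a):
A - A = {-7, -4, -3, 0, 3, 4, 7}
|A - A| = 7

A - A = {-7, -4, -3, 0, 3, 4, 7}


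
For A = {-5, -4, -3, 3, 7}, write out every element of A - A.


A - A = {a - a' : a, a' ∈ A}.
Compute a - a' for each ordered pair (a, a'):
a = -5: -5--5=0, -5--4=-1, -5--3=-2, -5-3=-8, -5-7=-12
a = -4: -4--5=1, -4--4=0, -4--3=-1, -4-3=-7, -4-7=-11
a = -3: -3--5=2, -3--4=1, -3--3=0, -3-3=-6, -3-7=-10
a = 3: 3--5=8, 3--4=7, 3--3=6, 3-3=0, 3-7=-4
a = 7: 7--5=12, 7--4=11, 7--3=10, 7-3=4, 7-7=0
Collecting distinct values (and noting 0 appears from a-a):
A - A = {-12, -11, -10, -8, -7, -6, -4, -2, -1, 0, 1, 2, 4, 6, 7, 8, 10, 11, 12}
|A - A| = 19

A - A = {-12, -11, -10, -8, -7, -6, -4, -2, -1, 0, 1, 2, 4, 6, 7, 8, 10, 11, 12}


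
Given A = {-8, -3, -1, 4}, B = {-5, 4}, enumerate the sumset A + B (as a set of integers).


A + B = {a + b : a ∈ A, b ∈ B}.
Enumerate all |A|·|B| = 4·2 = 8 pairs (a, b) and collect distinct sums.
a = -8: -8+-5=-13, -8+4=-4
a = -3: -3+-5=-8, -3+4=1
a = -1: -1+-5=-6, -1+4=3
a = 4: 4+-5=-1, 4+4=8
Collecting distinct sums: A + B = {-13, -8, -6, -4, -1, 1, 3, 8}
|A + B| = 8

A + B = {-13, -8, -6, -4, -1, 1, 3, 8}


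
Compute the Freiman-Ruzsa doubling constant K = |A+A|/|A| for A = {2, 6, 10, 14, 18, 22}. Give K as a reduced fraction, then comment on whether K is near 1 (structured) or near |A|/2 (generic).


|A| = 6.
Compute A + A by enumerating all 36 pairs.
A + A = {4, 8, 12, 16, 20, 24, 28, 32, 36, 40, 44}, so |A + A| = 11.
K = |A + A| / |A| = 11/6 (already in lowest terms) ≈ 1.8333.
Reference: AP of size 6 gives K = 11/6 ≈ 1.8333; a fully generic set of size 6 gives K ≈ 3.5000.

|A| = 6, |A + A| = 11, K = 11/6.


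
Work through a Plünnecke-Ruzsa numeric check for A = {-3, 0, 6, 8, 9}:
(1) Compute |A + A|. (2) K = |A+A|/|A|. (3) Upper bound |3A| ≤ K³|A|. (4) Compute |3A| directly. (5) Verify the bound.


|A| = 5.
Step 1: Compute A + A by enumerating all 25 pairs.
A + A = {-6, -3, 0, 3, 5, 6, 8, 9, 12, 14, 15, 16, 17, 18}, so |A + A| = 14.
Step 2: Doubling constant K = |A + A|/|A| = 14/5 = 14/5 ≈ 2.8000.
Step 3: Plünnecke-Ruzsa gives |3A| ≤ K³·|A| = (2.8000)³ · 5 ≈ 109.7600.
Step 4: Compute 3A = A + A + A directly by enumerating all triples (a,b,c) ∈ A³; |3A| = 26.
Step 5: Check 26 ≤ 109.7600? Yes ✓.

K = 14/5, Plünnecke-Ruzsa bound K³|A| ≈ 109.7600, |3A| = 26, inequality holds.


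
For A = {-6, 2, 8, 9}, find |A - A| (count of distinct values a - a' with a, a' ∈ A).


A - A = {a - a' : a, a' ∈ A}; |A| = 4.
Bounds: 2|A|-1 ≤ |A - A| ≤ |A|² - |A| + 1, i.e. 7 ≤ |A - A| ≤ 13.
Note: 0 ∈ A - A always (from a - a). The set is symmetric: if d ∈ A - A then -d ∈ A - A.
Enumerate nonzero differences d = a - a' with a > a' (then include -d):
Positive differences: {1, 6, 7, 8, 14, 15}
Full difference set: {0} ∪ (positive diffs) ∪ (negative diffs).
|A - A| = 1 + 2·6 = 13 (matches direct enumeration: 13).

|A - A| = 13


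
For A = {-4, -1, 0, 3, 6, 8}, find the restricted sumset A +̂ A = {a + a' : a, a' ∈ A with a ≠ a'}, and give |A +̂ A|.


Restricted sumset: A +̂ A = {a + a' : a ∈ A, a' ∈ A, a ≠ a'}.
Equivalently, take A + A and drop any sum 2a that is achievable ONLY as a + a for a ∈ A (i.e. sums representable only with equal summands).
Enumerate pairs (a, a') with a < a' (symmetric, so each unordered pair gives one sum; this covers all a ≠ a'):
  -4 + -1 = -5
  -4 + 0 = -4
  -4 + 3 = -1
  -4 + 6 = 2
  -4 + 8 = 4
  -1 + 0 = -1
  -1 + 3 = 2
  -1 + 6 = 5
  -1 + 8 = 7
  0 + 3 = 3
  0 + 6 = 6
  0 + 8 = 8
  3 + 6 = 9
  3 + 8 = 11
  6 + 8 = 14
Collected distinct sums: {-5, -4, -1, 2, 3, 4, 5, 6, 7, 8, 9, 11, 14}
|A +̂ A| = 13
(Reference bound: |A +̂ A| ≥ 2|A| - 3 for |A| ≥ 2, with |A| = 6 giving ≥ 9.)

|A +̂ A| = 13


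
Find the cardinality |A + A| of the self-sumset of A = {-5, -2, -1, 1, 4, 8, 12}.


A + A = {a + a' : a, a' ∈ A}; |A| = 7.
General bounds: 2|A| - 1 ≤ |A + A| ≤ |A|(|A|+1)/2, i.e. 13 ≤ |A + A| ≤ 28.
Lower bound 2|A|-1 is attained iff A is an arithmetic progression.
Enumerate sums a + a' for a ≤ a' (symmetric, so this suffices):
a = -5: -5+-5=-10, -5+-2=-7, -5+-1=-6, -5+1=-4, -5+4=-1, -5+8=3, -5+12=7
a = -2: -2+-2=-4, -2+-1=-3, -2+1=-1, -2+4=2, -2+8=6, -2+12=10
a = -1: -1+-1=-2, -1+1=0, -1+4=3, -1+8=7, -1+12=11
a = 1: 1+1=2, 1+4=5, 1+8=9, 1+12=13
a = 4: 4+4=8, 4+8=12, 4+12=16
a = 8: 8+8=16, 8+12=20
a = 12: 12+12=24
Distinct sums: {-10, -7, -6, -4, -3, -2, -1, 0, 2, 3, 5, 6, 7, 8, 9, 10, 11, 12, 13, 16, 20, 24}
|A + A| = 22

|A + A| = 22


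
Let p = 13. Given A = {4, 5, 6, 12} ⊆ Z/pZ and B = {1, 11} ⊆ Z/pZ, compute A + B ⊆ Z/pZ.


Work in Z/13Z: reduce every sum a + b modulo 13.
Enumerate all 8 pairs:
a = 4: 4+1=5, 4+11=2
a = 5: 5+1=6, 5+11=3
a = 6: 6+1=7, 6+11=4
a = 12: 12+1=0, 12+11=10
Distinct residues collected: {0, 2, 3, 4, 5, 6, 7, 10}
|A + B| = 8 (out of 13 total residues).

A + B = {0, 2, 3, 4, 5, 6, 7, 10}


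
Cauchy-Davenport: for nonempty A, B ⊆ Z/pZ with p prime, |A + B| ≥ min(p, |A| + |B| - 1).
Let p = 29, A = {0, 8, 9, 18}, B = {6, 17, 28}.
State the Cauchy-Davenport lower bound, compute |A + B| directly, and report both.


Cauchy-Davenport: |A + B| ≥ min(p, |A| + |B| - 1) for A, B nonempty in Z/pZ.
|A| = 4, |B| = 3, p = 29.
CD lower bound = min(29, 4 + 3 - 1) = min(29, 6) = 6.
Compute A + B mod 29 directly:
a = 0: 0+6=6, 0+17=17, 0+28=28
a = 8: 8+6=14, 8+17=25, 8+28=7
a = 9: 9+6=15, 9+17=26, 9+28=8
a = 18: 18+6=24, 18+17=6, 18+28=17
A + B = {6, 7, 8, 14, 15, 17, 24, 25, 26, 28}, so |A + B| = 10.
Verify: 10 ≥ 6? Yes ✓.

CD lower bound = 6, actual |A + B| = 10.


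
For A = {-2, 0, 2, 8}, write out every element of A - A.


A - A = {a - a' : a, a' ∈ A}.
Compute a - a' for each ordered pair (a, a'):
a = -2: -2--2=0, -2-0=-2, -2-2=-4, -2-8=-10
a = 0: 0--2=2, 0-0=0, 0-2=-2, 0-8=-8
a = 2: 2--2=4, 2-0=2, 2-2=0, 2-8=-6
a = 8: 8--2=10, 8-0=8, 8-2=6, 8-8=0
Collecting distinct values (and noting 0 appears from a-a):
A - A = {-10, -8, -6, -4, -2, 0, 2, 4, 6, 8, 10}
|A - A| = 11

A - A = {-10, -8, -6, -4, -2, 0, 2, 4, 6, 8, 10}


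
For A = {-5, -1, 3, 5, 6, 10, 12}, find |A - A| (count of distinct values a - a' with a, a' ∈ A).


A - A = {a - a' : a, a' ∈ A}; |A| = 7.
Bounds: 2|A|-1 ≤ |A - A| ≤ |A|² - |A| + 1, i.e. 13 ≤ |A - A| ≤ 43.
Note: 0 ∈ A - A always (from a - a). The set is symmetric: if d ∈ A - A then -d ∈ A - A.
Enumerate nonzero differences d = a - a' with a > a' (then include -d):
Positive differences: {1, 2, 3, 4, 5, 6, 7, 8, 9, 10, 11, 13, 15, 17}
Full difference set: {0} ∪ (positive diffs) ∪ (negative diffs).
|A - A| = 1 + 2·14 = 29 (matches direct enumeration: 29).

|A - A| = 29


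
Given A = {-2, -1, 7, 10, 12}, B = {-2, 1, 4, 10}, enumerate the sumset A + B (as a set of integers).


A + B = {a + b : a ∈ A, b ∈ B}.
Enumerate all |A|·|B| = 5·4 = 20 pairs (a, b) and collect distinct sums.
a = -2: -2+-2=-4, -2+1=-1, -2+4=2, -2+10=8
a = -1: -1+-2=-3, -1+1=0, -1+4=3, -1+10=9
a = 7: 7+-2=5, 7+1=8, 7+4=11, 7+10=17
a = 10: 10+-2=8, 10+1=11, 10+4=14, 10+10=20
a = 12: 12+-2=10, 12+1=13, 12+4=16, 12+10=22
Collecting distinct sums: A + B = {-4, -3, -1, 0, 2, 3, 5, 8, 9, 10, 11, 13, 14, 16, 17, 20, 22}
|A + B| = 17

A + B = {-4, -3, -1, 0, 2, 3, 5, 8, 9, 10, 11, 13, 14, 16, 17, 20, 22}


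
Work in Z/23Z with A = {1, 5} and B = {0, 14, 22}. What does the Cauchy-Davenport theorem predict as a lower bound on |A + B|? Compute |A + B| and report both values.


Cauchy-Davenport: |A + B| ≥ min(p, |A| + |B| - 1) for A, B nonempty in Z/pZ.
|A| = 2, |B| = 3, p = 23.
CD lower bound = min(23, 2 + 3 - 1) = min(23, 4) = 4.
Compute A + B mod 23 directly:
a = 1: 1+0=1, 1+14=15, 1+22=0
a = 5: 5+0=5, 5+14=19, 5+22=4
A + B = {0, 1, 4, 5, 15, 19}, so |A + B| = 6.
Verify: 6 ≥ 4? Yes ✓.

CD lower bound = 4, actual |A + B| = 6.


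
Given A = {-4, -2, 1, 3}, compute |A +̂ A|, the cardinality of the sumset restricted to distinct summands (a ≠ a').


Restricted sumset: A +̂ A = {a + a' : a ∈ A, a' ∈ A, a ≠ a'}.
Equivalently, take A + A and drop any sum 2a that is achievable ONLY as a + a for a ∈ A (i.e. sums representable only with equal summands).
Enumerate pairs (a, a') with a < a' (symmetric, so each unordered pair gives one sum; this covers all a ≠ a'):
  -4 + -2 = -6
  -4 + 1 = -3
  -4 + 3 = -1
  -2 + 1 = -1
  -2 + 3 = 1
  1 + 3 = 4
Collected distinct sums: {-6, -3, -1, 1, 4}
|A +̂ A| = 5
(Reference bound: |A +̂ A| ≥ 2|A| - 3 for |A| ≥ 2, with |A| = 4 giving ≥ 5.)

|A +̂ A| = 5


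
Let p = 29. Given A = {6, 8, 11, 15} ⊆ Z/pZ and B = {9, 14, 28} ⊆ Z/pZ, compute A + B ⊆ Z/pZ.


Work in Z/29Z: reduce every sum a + b modulo 29.
Enumerate all 12 pairs:
a = 6: 6+9=15, 6+14=20, 6+28=5
a = 8: 8+9=17, 8+14=22, 8+28=7
a = 11: 11+9=20, 11+14=25, 11+28=10
a = 15: 15+9=24, 15+14=0, 15+28=14
Distinct residues collected: {0, 5, 7, 10, 14, 15, 17, 20, 22, 24, 25}
|A + B| = 11 (out of 29 total residues).

A + B = {0, 5, 7, 10, 14, 15, 17, 20, 22, 24, 25}


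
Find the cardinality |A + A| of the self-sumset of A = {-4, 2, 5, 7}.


A + A = {a + a' : a, a' ∈ A}; |A| = 4.
General bounds: 2|A| - 1 ≤ |A + A| ≤ |A|(|A|+1)/2, i.e. 7 ≤ |A + A| ≤ 10.
Lower bound 2|A|-1 is attained iff A is an arithmetic progression.
Enumerate sums a + a' for a ≤ a' (symmetric, so this suffices):
a = -4: -4+-4=-8, -4+2=-2, -4+5=1, -4+7=3
a = 2: 2+2=4, 2+5=7, 2+7=9
a = 5: 5+5=10, 5+7=12
a = 7: 7+7=14
Distinct sums: {-8, -2, 1, 3, 4, 7, 9, 10, 12, 14}
|A + A| = 10

|A + A| = 10


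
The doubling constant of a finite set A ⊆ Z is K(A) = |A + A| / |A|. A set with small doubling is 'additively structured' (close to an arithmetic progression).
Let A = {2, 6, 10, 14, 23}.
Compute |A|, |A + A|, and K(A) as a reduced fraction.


|A| = 5.
Compute A + A by enumerating all 25 pairs.
A + A = {4, 8, 12, 16, 20, 24, 25, 28, 29, 33, 37, 46}, so |A + A| = 12.
K = |A + A| / |A| = 12/5 (already in lowest terms) ≈ 2.4000.
Reference: AP of size 5 gives K = 9/5 ≈ 1.8000; a fully generic set of size 5 gives K ≈ 3.0000.

|A| = 5, |A + A| = 12, K = 12/5.


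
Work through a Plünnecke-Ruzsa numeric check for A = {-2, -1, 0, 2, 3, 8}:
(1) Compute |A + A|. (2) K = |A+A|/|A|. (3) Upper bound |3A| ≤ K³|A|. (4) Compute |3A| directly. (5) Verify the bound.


|A| = 6.
Step 1: Compute A + A by enumerating all 36 pairs.
A + A = {-4, -3, -2, -1, 0, 1, 2, 3, 4, 5, 6, 7, 8, 10, 11, 16}, so |A + A| = 16.
Step 2: Doubling constant K = |A + A|/|A| = 16/6 = 16/6 ≈ 2.6667.
Step 3: Plünnecke-Ruzsa gives |3A| ≤ K³·|A| = (2.6667)³ · 6 ≈ 113.7778.
Step 4: Compute 3A = A + A + A directly by enumerating all triples (a,b,c) ∈ A³; |3A| = 26.
Step 5: Check 26 ≤ 113.7778? Yes ✓.

K = 16/6, Plünnecke-Ruzsa bound K³|A| ≈ 113.7778, |3A| = 26, inequality holds.


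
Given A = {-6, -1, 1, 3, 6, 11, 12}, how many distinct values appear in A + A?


A + A = {a + a' : a, a' ∈ A}; |A| = 7.
General bounds: 2|A| - 1 ≤ |A + A| ≤ |A|(|A|+1)/2, i.e. 13 ≤ |A + A| ≤ 28.
Lower bound 2|A|-1 is attained iff A is an arithmetic progression.
Enumerate sums a + a' for a ≤ a' (symmetric, so this suffices):
a = -6: -6+-6=-12, -6+-1=-7, -6+1=-5, -6+3=-3, -6+6=0, -6+11=5, -6+12=6
a = -1: -1+-1=-2, -1+1=0, -1+3=2, -1+6=5, -1+11=10, -1+12=11
a = 1: 1+1=2, 1+3=4, 1+6=7, 1+11=12, 1+12=13
a = 3: 3+3=6, 3+6=9, 3+11=14, 3+12=15
a = 6: 6+6=12, 6+11=17, 6+12=18
a = 11: 11+11=22, 11+12=23
a = 12: 12+12=24
Distinct sums: {-12, -7, -5, -3, -2, 0, 2, 4, 5, 6, 7, 9, 10, 11, 12, 13, 14, 15, 17, 18, 22, 23, 24}
|A + A| = 23

|A + A| = 23


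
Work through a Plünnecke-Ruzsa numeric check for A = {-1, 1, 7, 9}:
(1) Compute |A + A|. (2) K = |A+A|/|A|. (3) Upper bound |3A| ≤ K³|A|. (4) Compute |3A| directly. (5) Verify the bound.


|A| = 4.
Step 1: Compute A + A by enumerating all 16 pairs.
A + A = {-2, 0, 2, 6, 8, 10, 14, 16, 18}, so |A + A| = 9.
Step 2: Doubling constant K = |A + A|/|A| = 9/4 = 9/4 ≈ 2.2500.
Step 3: Plünnecke-Ruzsa gives |3A| ≤ K³·|A| = (2.2500)³ · 4 ≈ 45.5625.
Step 4: Compute 3A = A + A + A directly by enumerating all triples (a,b,c) ∈ A³; |3A| = 16.
Step 5: Check 16 ≤ 45.5625? Yes ✓.

K = 9/4, Plünnecke-Ruzsa bound K³|A| ≈ 45.5625, |3A| = 16, inequality holds.


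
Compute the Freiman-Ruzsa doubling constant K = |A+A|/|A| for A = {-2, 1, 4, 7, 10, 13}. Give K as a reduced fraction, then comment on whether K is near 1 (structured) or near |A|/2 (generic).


|A| = 6.
Compute A + A by enumerating all 36 pairs.
A + A = {-4, -1, 2, 5, 8, 11, 14, 17, 20, 23, 26}, so |A + A| = 11.
K = |A + A| / |A| = 11/6 (already in lowest terms) ≈ 1.8333.
Reference: AP of size 6 gives K = 11/6 ≈ 1.8333; a fully generic set of size 6 gives K ≈ 3.5000.

|A| = 6, |A + A| = 11, K = 11/6.


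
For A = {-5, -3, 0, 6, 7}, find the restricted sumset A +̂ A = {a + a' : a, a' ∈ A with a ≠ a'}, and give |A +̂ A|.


Restricted sumset: A +̂ A = {a + a' : a ∈ A, a' ∈ A, a ≠ a'}.
Equivalently, take A + A and drop any sum 2a that is achievable ONLY as a + a for a ∈ A (i.e. sums representable only with equal summands).
Enumerate pairs (a, a') with a < a' (symmetric, so each unordered pair gives one sum; this covers all a ≠ a'):
  -5 + -3 = -8
  -5 + 0 = -5
  -5 + 6 = 1
  -5 + 7 = 2
  -3 + 0 = -3
  -3 + 6 = 3
  -3 + 7 = 4
  0 + 6 = 6
  0 + 7 = 7
  6 + 7 = 13
Collected distinct sums: {-8, -5, -3, 1, 2, 3, 4, 6, 7, 13}
|A +̂ A| = 10
(Reference bound: |A +̂ A| ≥ 2|A| - 3 for |A| ≥ 2, with |A| = 5 giving ≥ 7.)

|A +̂ A| = 10


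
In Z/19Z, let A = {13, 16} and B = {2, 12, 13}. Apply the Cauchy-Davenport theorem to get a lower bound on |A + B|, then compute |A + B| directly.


Cauchy-Davenport: |A + B| ≥ min(p, |A| + |B| - 1) for A, B nonempty in Z/pZ.
|A| = 2, |B| = 3, p = 19.
CD lower bound = min(19, 2 + 3 - 1) = min(19, 4) = 4.
Compute A + B mod 19 directly:
a = 13: 13+2=15, 13+12=6, 13+13=7
a = 16: 16+2=18, 16+12=9, 16+13=10
A + B = {6, 7, 9, 10, 15, 18}, so |A + B| = 6.
Verify: 6 ≥ 4? Yes ✓.

CD lower bound = 4, actual |A + B| = 6.


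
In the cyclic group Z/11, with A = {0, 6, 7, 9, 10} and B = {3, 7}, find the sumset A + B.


Work in Z/11Z: reduce every sum a + b modulo 11.
Enumerate all 10 pairs:
a = 0: 0+3=3, 0+7=7
a = 6: 6+3=9, 6+7=2
a = 7: 7+3=10, 7+7=3
a = 9: 9+3=1, 9+7=5
a = 10: 10+3=2, 10+7=6
Distinct residues collected: {1, 2, 3, 5, 6, 7, 9, 10}
|A + B| = 8 (out of 11 total residues).

A + B = {1, 2, 3, 5, 6, 7, 9, 10}


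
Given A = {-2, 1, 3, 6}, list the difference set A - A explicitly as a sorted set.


A - A = {a - a' : a, a' ∈ A}.
Compute a - a' for each ordered pair (a, a'):
a = -2: -2--2=0, -2-1=-3, -2-3=-5, -2-6=-8
a = 1: 1--2=3, 1-1=0, 1-3=-2, 1-6=-5
a = 3: 3--2=5, 3-1=2, 3-3=0, 3-6=-3
a = 6: 6--2=8, 6-1=5, 6-3=3, 6-6=0
Collecting distinct values (and noting 0 appears from a-a):
A - A = {-8, -5, -3, -2, 0, 2, 3, 5, 8}
|A - A| = 9

A - A = {-8, -5, -3, -2, 0, 2, 3, 5, 8}


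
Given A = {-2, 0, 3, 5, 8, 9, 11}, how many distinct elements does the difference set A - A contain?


A - A = {a - a' : a, a' ∈ A}; |A| = 7.
Bounds: 2|A|-1 ≤ |A - A| ≤ |A|² - |A| + 1, i.e. 13 ≤ |A - A| ≤ 43.
Note: 0 ∈ A - A always (from a - a). The set is symmetric: if d ∈ A - A then -d ∈ A - A.
Enumerate nonzero differences d = a - a' with a > a' (then include -d):
Positive differences: {1, 2, 3, 4, 5, 6, 7, 8, 9, 10, 11, 13}
Full difference set: {0} ∪ (positive diffs) ∪ (negative diffs).
|A - A| = 1 + 2·12 = 25 (matches direct enumeration: 25).

|A - A| = 25


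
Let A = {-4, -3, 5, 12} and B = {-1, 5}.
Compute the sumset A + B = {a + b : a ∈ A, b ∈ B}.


A + B = {a + b : a ∈ A, b ∈ B}.
Enumerate all |A|·|B| = 4·2 = 8 pairs (a, b) and collect distinct sums.
a = -4: -4+-1=-5, -4+5=1
a = -3: -3+-1=-4, -3+5=2
a = 5: 5+-1=4, 5+5=10
a = 12: 12+-1=11, 12+5=17
Collecting distinct sums: A + B = {-5, -4, 1, 2, 4, 10, 11, 17}
|A + B| = 8

A + B = {-5, -4, 1, 2, 4, 10, 11, 17}


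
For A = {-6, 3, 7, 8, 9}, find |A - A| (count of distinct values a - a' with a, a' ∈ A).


A - A = {a - a' : a, a' ∈ A}; |A| = 5.
Bounds: 2|A|-1 ≤ |A - A| ≤ |A|² - |A| + 1, i.e. 9 ≤ |A - A| ≤ 21.
Note: 0 ∈ A - A always (from a - a). The set is symmetric: if d ∈ A - A then -d ∈ A - A.
Enumerate nonzero differences d = a - a' with a > a' (then include -d):
Positive differences: {1, 2, 4, 5, 6, 9, 13, 14, 15}
Full difference set: {0} ∪ (positive diffs) ∪ (negative diffs).
|A - A| = 1 + 2·9 = 19 (matches direct enumeration: 19).

|A - A| = 19


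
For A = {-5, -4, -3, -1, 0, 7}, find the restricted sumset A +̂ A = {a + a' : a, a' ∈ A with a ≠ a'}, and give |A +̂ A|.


Restricted sumset: A +̂ A = {a + a' : a ∈ A, a' ∈ A, a ≠ a'}.
Equivalently, take A + A and drop any sum 2a that is achievable ONLY as a + a for a ∈ A (i.e. sums representable only with equal summands).
Enumerate pairs (a, a') with a < a' (symmetric, so each unordered pair gives one sum; this covers all a ≠ a'):
  -5 + -4 = -9
  -5 + -3 = -8
  -5 + -1 = -6
  -5 + 0 = -5
  -5 + 7 = 2
  -4 + -3 = -7
  -4 + -1 = -5
  -4 + 0 = -4
  -4 + 7 = 3
  -3 + -1 = -4
  -3 + 0 = -3
  -3 + 7 = 4
  -1 + 0 = -1
  -1 + 7 = 6
  0 + 7 = 7
Collected distinct sums: {-9, -8, -7, -6, -5, -4, -3, -1, 2, 3, 4, 6, 7}
|A +̂ A| = 13
(Reference bound: |A +̂ A| ≥ 2|A| - 3 for |A| ≥ 2, with |A| = 6 giving ≥ 9.)

|A +̂ A| = 13


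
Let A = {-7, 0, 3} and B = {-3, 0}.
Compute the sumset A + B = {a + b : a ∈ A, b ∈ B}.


A + B = {a + b : a ∈ A, b ∈ B}.
Enumerate all |A|·|B| = 3·2 = 6 pairs (a, b) and collect distinct sums.
a = -7: -7+-3=-10, -7+0=-7
a = 0: 0+-3=-3, 0+0=0
a = 3: 3+-3=0, 3+0=3
Collecting distinct sums: A + B = {-10, -7, -3, 0, 3}
|A + B| = 5

A + B = {-10, -7, -3, 0, 3}


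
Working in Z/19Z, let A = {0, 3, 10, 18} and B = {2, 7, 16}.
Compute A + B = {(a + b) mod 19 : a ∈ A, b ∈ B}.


Work in Z/19Z: reduce every sum a + b modulo 19.
Enumerate all 12 pairs:
a = 0: 0+2=2, 0+7=7, 0+16=16
a = 3: 3+2=5, 3+7=10, 3+16=0
a = 10: 10+2=12, 10+7=17, 10+16=7
a = 18: 18+2=1, 18+7=6, 18+16=15
Distinct residues collected: {0, 1, 2, 5, 6, 7, 10, 12, 15, 16, 17}
|A + B| = 11 (out of 19 total residues).

A + B = {0, 1, 2, 5, 6, 7, 10, 12, 15, 16, 17}


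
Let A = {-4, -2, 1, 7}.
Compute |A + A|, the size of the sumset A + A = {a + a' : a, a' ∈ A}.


A + A = {a + a' : a, a' ∈ A}; |A| = 4.
General bounds: 2|A| - 1 ≤ |A + A| ≤ |A|(|A|+1)/2, i.e. 7 ≤ |A + A| ≤ 10.
Lower bound 2|A|-1 is attained iff A is an arithmetic progression.
Enumerate sums a + a' for a ≤ a' (symmetric, so this suffices):
a = -4: -4+-4=-8, -4+-2=-6, -4+1=-3, -4+7=3
a = -2: -2+-2=-4, -2+1=-1, -2+7=5
a = 1: 1+1=2, 1+7=8
a = 7: 7+7=14
Distinct sums: {-8, -6, -4, -3, -1, 2, 3, 5, 8, 14}
|A + A| = 10

|A + A| = 10


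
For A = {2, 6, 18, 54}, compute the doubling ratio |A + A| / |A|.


|A| = 4.
Compute A + A by enumerating all 16 pairs.
A + A = {4, 8, 12, 20, 24, 36, 56, 60, 72, 108}, so |A + A| = 10.
K = |A + A| / |A| = 10/4 = 5/2 ≈ 2.5000.
Reference: AP of size 4 gives K = 7/4 ≈ 1.7500; a fully generic set of size 4 gives K ≈ 2.5000.

|A| = 4, |A + A| = 10, K = 10/4 = 5/2.


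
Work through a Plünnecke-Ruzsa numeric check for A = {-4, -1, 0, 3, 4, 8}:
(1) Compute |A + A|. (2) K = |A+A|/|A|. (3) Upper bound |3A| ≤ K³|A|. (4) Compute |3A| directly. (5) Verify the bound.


|A| = 6.
Step 1: Compute A + A by enumerating all 36 pairs.
A + A = {-8, -5, -4, -2, -1, 0, 2, 3, 4, 6, 7, 8, 11, 12, 16}, so |A + A| = 15.
Step 2: Doubling constant K = |A + A|/|A| = 15/6 = 15/6 ≈ 2.5000.
Step 3: Plünnecke-Ruzsa gives |3A| ≤ K³·|A| = (2.5000)³ · 6 ≈ 93.7500.
Step 4: Compute 3A = A + A + A directly by enumerating all triples (a,b,c) ∈ A³; |3A| = 28.
Step 5: Check 28 ≤ 93.7500? Yes ✓.

K = 15/6, Plünnecke-Ruzsa bound K³|A| ≈ 93.7500, |3A| = 28, inequality holds.


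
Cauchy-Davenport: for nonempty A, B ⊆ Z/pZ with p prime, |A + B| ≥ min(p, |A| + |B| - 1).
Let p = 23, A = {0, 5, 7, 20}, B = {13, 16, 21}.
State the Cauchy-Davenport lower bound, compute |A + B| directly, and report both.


Cauchy-Davenport: |A + B| ≥ min(p, |A| + |B| - 1) for A, B nonempty in Z/pZ.
|A| = 4, |B| = 3, p = 23.
CD lower bound = min(23, 4 + 3 - 1) = min(23, 6) = 6.
Compute A + B mod 23 directly:
a = 0: 0+13=13, 0+16=16, 0+21=21
a = 5: 5+13=18, 5+16=21, 5+21=3
a = 7: 7+13=20, 7+16=0, 7+21=5
a = 20: 20+13=10, 20+16=13, 20+21=18
A + B = {0, 3, 5, 10, 13, 16, 18, 20, 21}, so |A + B| = 9.
Verify: 9 ≥ 6? Yes ✓.

CD lower bound = 6, actual |A + B| = 9.


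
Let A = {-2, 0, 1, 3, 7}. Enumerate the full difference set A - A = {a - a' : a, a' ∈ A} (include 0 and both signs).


A - A = {a - a' : a, a' ∈ A}.
Compute a - a' for each ordered pair (a, a'):
a = -2: -2--2=0, -2-0=-2, -2-1=-3, -2-3=-5, -2-7=-9
a = 0: 0--2=2, 0-0=0, 0-1=-1, 0-3=-3, 0-7=-7
a = 1: 1--2=3, 1-0=1, 1-1=0, 1-3=-2, 1-7=-6
a = 3: 3--2=5, 3-0=3, 3-1=2, 3-3=0, 3-7=-4
a = 7: 7--2=9, 7-0=7, 7-1=6, 7-3=4, 7-7=0
Collecting distinct values (and noting 0 appears from a-a):
A - A = {-9, -7, -6, -5, -4, -3, -2, -1, 0, 1, 2, 3, 4, 5, 6, 7, 9}
|A - A| = 17

A - A = {-9, -7, -6, -5, -4, -3, -2, -1, 0, 1, 2, 3, 4, 5, 6, 7, 9}


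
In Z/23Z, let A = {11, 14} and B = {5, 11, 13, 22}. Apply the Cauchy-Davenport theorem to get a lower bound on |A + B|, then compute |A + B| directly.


Cauchy-Davenport: |A + B| ≥ min(p, |A| + |B| - 1) for A, B nonempty in Z/pZ.
|A| = 2, |B| = 4, p = 23.
CD lower bound = min(23, 2 + 4 - 1) = min(23, 5) = 5.
Compute A + B mod 23 directly:
a = 11: 11+5=16, 11+11=22, 11+13=1, 11+22=10
a = 14: 14+5=19, 14+11=2, 14+13=4, 14+22=13
A + B = {1, 2, 4, 10, 13, 16, 19, 22}, so |A + B| = 8.
Verify: 8 ≥ 5? Yes ✓.

CD lower bound = 5, actual |A + B| = 8.


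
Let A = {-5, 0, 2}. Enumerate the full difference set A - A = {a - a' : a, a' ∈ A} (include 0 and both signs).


A - A = {a - a' : a, a' ∈ A}.
Compute a - a' for each ordered pair (a, a'):
a = -5: -5--5=0, -5-0=-5, -5-2=-7
a = 0: 0--5=5, 0-0=0, 0-2=-2
a = 2: 2--5=7, 2-0=2, 2-2=0
Collecting distinct values (and noting 0 appears from a-a):
A - A = {-7, -5, -2, 0, 2, 5, 7}
|A - A| = 7

A - A = {-7, -5, -2, 0, 2, 5, 7}


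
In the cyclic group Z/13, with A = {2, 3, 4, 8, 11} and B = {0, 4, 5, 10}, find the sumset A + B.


Work in Z/13Z: reduce every sum a + b modulo 13.
Enumerate all 20 pairs:
a = 2: 2+0=2, 2+4=6, 2+5=7, 2+10=12
a = 3: 3+0=3, 3+4=7, 3+5=8, 3+10=0
a = 4: 4+0=4, 4+4=8, 4+5=9, 4+10=1
a = 8: 8+0=8, 8+4=12, 8+5=0, 8+10=5
a = 11: 11+0=11, 11+4=2, 11+5=3, 11+10=8
Distinct residues collected: {0, 1, 2, 3, 4, 5, 6, 7, 8, 9, 11, 12}
|A + B| = 12 (out of 13 total residues).

A + B = {0, 1, 2, 3, 4, 5, 6, 7, 8, 9, 11, 12}


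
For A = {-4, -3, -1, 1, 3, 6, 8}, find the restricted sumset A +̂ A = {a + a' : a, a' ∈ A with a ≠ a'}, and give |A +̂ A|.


Restricted sumset: A +̂ A = {a + a' : a ∈ A, a' ∈ A, a ≠ a'}.
Equivalently, take A + A and drop any sum 2a that is achievable ONLY as a + a for a ∈ A (i.e. sums representable only with equal summands).
Enumerate pairs (a, a') with a < a' (symmetric, so each unordered pair gives one sum; this covers all a ≠ a'):
  -4 + -3 = -7
  -4 + -1 = -5
  -4 + 1 = -3
  -4 + 3 = -1
  -4 + 6 = 2
  -4 + 8 = 4
  -3 + -1 = -4
  -3 + 1 = -2
  -3 + 3 = 0
  -3 + 6 = 3
  -3 + 8 = 5
  -1 + 1 = 0
  -1 + 3 = 2
  -1 + 6 = 5
  -1 + 8 = 7
  1 + 3 = 4
  1 + 6 = 7
  1 + 8 = 9
  3 + 6 = 9
  3 + 8 = 11
  6 + 8 = 14
Collected distinct sums: {-7, -5, -4, -3, -2, -1, 0, 2, 3, 4, 5, 7, 9, 11, 14}
|A +̂ A| = 15
(Reference bound: |A +̂ A| ≥ 2|A| - 3 for |A| ≥ 2, with |A| = 7 giving ≥ 11.)

|A +̂ A| = 15


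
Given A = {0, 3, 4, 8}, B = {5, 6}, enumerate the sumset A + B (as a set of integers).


A + B = {a + b : a ∈ A, b ∈ B}.
Enumerate all |A|·|B| = 4·2 = 8 pairs (a, b) and collect distinct sums.
a = 0: 0+5=5, 0+6=6
a = 3: 3+5=8, 3+6=9
a = 4: 4+5=9, 4+6=10
a = 8: 8+5=13, 8+6=14
Collecting distinct sums: A + B = {5, 6, 8, 9, 10, 13, 14}
|A + B| = 7

A + B = {5, 6, 8, 9, 10, 13, 14}


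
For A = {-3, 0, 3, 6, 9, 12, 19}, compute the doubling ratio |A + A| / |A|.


|A| = 7.
Compute A + A by enumerating all 49 pairs.
A + A = {-6, -3, 0, 3, 6, 9, 12, 15, 16, 18, 19, 21, 22, 24, 25, 28, 31, 38}, so |A + A| = 18.
K = |A + A| / |A| = 18/7 (already in lowest terms) ≈ 2.5714.
Reference: AP of size 7 gives K = 13/7 ≈ 1.8571; a fully generic set of size 7 gives K ≈ 4.0000.

|A| = 7, |A + A| = 18, K = 18/7.


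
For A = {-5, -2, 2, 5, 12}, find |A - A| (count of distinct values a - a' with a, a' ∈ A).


A - A = {a - a' : a, a' ∈ A}; |A| = 5.
Bounds: 2|A|-1 ≤ |A - A| ≤ |A|² - |A| + 1, i.e. 9 ≤ |A - A| ≤ 21.
Note: 0 ∈ A - A always (from a - a). The set is symmetric: if d ∈ A - A then -d ∈ A - A.
Enumerate nonzero differences d = a - a' with a > a' (then include -d):
Positive differences: {3, 4, 7, 10, 14, 17}
Full difference set: {0} ∪ (positive diffs) ∪ (negative diffs).
|A - A| = 1 + 2·6 = 13 (matches direct enumeration: 13).

|A - A| = 13


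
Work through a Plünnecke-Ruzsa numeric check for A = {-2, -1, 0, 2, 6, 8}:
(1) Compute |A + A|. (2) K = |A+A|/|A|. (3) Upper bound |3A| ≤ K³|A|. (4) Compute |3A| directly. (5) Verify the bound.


|A| = 6.
Step 1: Compute A + A by enumerating all 36 pairs.
A + A = {-4, -3, -2, -1, 0, 1, 2, 4, 5, 6, 7, 8, 10, 12, 14, 16}, so |A + A| = 16.
Step 2: Doubling constant K = |A + A|/|A| = 16/6 = 16/6 ≈ 2.6667.
Step 3: Plünnecke-Ruzsa gives |3A| ≤ K³·|A| = (2.6667)³ · 6 ≈ 113.7778.
Step 4: Compute 3A = A + A + A directly by enumerating all triples (a,b,c) ∈ A³; |3A| = 27.
Step 5: Check 27 ≤ 113.7778? Yes ✓.

K = 16/6, Plünnecke-Ruzsa bound K³|A| ≈ 113.7778, |3A| = 27, inequality holds.


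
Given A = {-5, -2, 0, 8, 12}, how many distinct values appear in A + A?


A + A = {a + a' : a, a' ∈ A}; |A| = 5.
General bounds: 2|A| - 1 ≤ |A + A| ≤ |A|(|A|+1)/2, i.e. 9 ≤ |A + A| ≤ 15.
Lower bound 2|A|-1 is attained iff A is an arithmetic progression.
Enumerate sums a + a' for a ≤ a' (symmetric, so this suffices):
a = -5: -5+-5=-10, -5+-2=-7, -5+0=-5, -5+8=3, -5+12=7
a = -2: -2+-2=-4, -2+0=-2, -2+8=6, -2+12=10
a = 0: 0+0=0, 0+8=8, 0+12=12
a = 8: 8+8=16, 8+12=20
a = 12: 12+12=24
Distinct sums: {-10, -7, -5, -4, -2, 0, 3, 6, 7, 8, 10, 12, 16, 20, 24}
|A + A| = 15

|A + A| = 15


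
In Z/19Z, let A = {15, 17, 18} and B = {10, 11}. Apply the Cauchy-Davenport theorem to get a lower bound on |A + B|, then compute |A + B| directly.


Cauchy-Davenport: |A + B| ≥ min(p, |A| + |B| - 1) for A, B nonempty in Z/pZ.
|A| = 3, |B| = 2, p = 19.
CD lower bound = min(19, 3 + 2 - 1) = min(19, 4) = 4.
Compute A + B mod 19 directly:
a = 15: 15+10=6, 15+11=7
a = 17: 17+10=8, 17+11=9
a = 18: 18+10=9, 18+11=10
A + B = {6, 7, 8, 9, 10}, so |A + B| = 5.
Verify: 5 ≥ 4? Yes ✓.

CD lower bound = 4, actual |A + B| = 5.


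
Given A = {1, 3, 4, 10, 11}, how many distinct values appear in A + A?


A + A = {a + a' : a, a' ∈ A}; |A| = 5.
General bounds: 2|A| - 1 ≤ |A + A| ≤ |A|(|A|+1)/2, i.e. 9 ≤ |A + A| ≤ 15.
Lower bound 2|A|-1 is attained iff A is an arithmetic progression.
Enumerate sums a + a' for a ≤ a' (symmetric, so this suffices):
a = 1: 1+1=2, 1+3=4, 1+4=5, 1+10=11, 1+11=12
a = 3: 3+3=6, 3+4=7, 3+10=13, 3+11=14
a = 4: 4+4=8, 4+10=14, 4+11=15
a = 10: 10+10=20, 10+11=21
a = 11: 11+11=22
Distinct sums: {2, 4, 5, 6, 7, 8, 11, 12, 13, 14, 15, 20, 21, 22}
|A + A| = 14

|A + A| = 14


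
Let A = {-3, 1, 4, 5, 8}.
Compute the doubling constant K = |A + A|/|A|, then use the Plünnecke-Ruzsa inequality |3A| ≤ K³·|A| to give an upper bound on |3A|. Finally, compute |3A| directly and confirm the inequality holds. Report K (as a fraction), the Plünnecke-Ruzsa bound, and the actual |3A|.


|A| = 5.
Step 1: Compute A + A by enumerating all 25 pairs.
A + A = {-6, -2, 1, 2, 5, 6, 8, 9, 10, 12, 13, 16}, so |A + A| = 12.
Step 2: Doubling constant K = |A + A|/|A| = 12/5 = 12/5 ≈ 2.4000.
Step 3: Plünnecke-Ruzsa gives |3A| ≤ K³·|A| = (2.4000)³ · 5 ≈ 69.1200.
Step 4: Compute 3A = A + A + A directly by enumerating all triples (a,b,c) ∈ A³; |3A| = 22.
Step 5: Check 22 ≤ 69.1200? Yes ✓.

K = 12/5, Plünnecke-Ruzsa bound K³|A| ≈ 69.1200, |3A| = 22, inequality holds.


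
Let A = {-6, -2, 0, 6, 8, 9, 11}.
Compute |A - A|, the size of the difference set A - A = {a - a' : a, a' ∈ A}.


A - A = {a - a' : a, a' ∈ A}; |A| = 7.
Bounds: 2|A|-1 ≤ |A - A| ≤ |A|² - |A| + 1, i.e. 13 ≤ |A - A| ≤ 43.
Note: 0 ∈ A - A always (from a - a). The set is symmetric: if d ∈ A - A then -d ∈ A - A.
Enumerate nonzero differences d = a - a' with a > a' (then include -d):
Positive differences: {1, 2, 3, 4, 5, 6, 8, 9, 10, 11, 12, 13, 14, 15, 17}
Full difference set: {0} ∪ (positive diffs) ∪ (negative diffs).
|A - A| = 1 + 2·15 = 31 (matches direct enumeration: 31).

|A - A| = 31


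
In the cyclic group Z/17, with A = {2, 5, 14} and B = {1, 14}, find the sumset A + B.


Work in Z/17Z: reduce every sum a + b modulo 17.
Enumerate all 6 pairs:
a = 2: 2+1=3, 2+14=16
a = 5: 5+1=6, 5+14=2
a = 14: 14+1=15, 14+14=11
Distinct residues collected: {2, 3, 6, 11, 15, 16}
|A + B| = 6 (out of 17 total residues).

A + B = {2, 3, 6, 11, 15, 16}


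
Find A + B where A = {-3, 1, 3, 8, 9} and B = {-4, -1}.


A + B = {a + b : a ∈ A, b ∈ B}.
Enumerate all |A|·|B| = 5·2 = 10 pairs (a, b) and collect distinct sums.
a = -3: -3+-4=-7, -3+-1=-4
a = 1: 1+-4=-3, 1+-1=0
a = 3: 3+-4=-1, 3+-1=2
a = 8: 8+-4=4, 8+-1=7
a = 9: 9+-4=5, 9+-1=8
Collecting distinct sums: A + B = {-7, -4, -3, -1, 0, 2, 4, 5, 7, 8}
|A + B| = 10

A + B = {-7, -4, -3, -1, 0, 2, 4, 5, 7, 8}


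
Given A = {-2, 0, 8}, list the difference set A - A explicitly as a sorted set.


A - A = {a - a' : a, a' ∈ A}.
Compute a - a' for each ordered pair (a, a'):
a = -2: -2--2=0, -2-0=-2, -2-8=-10
a = 0: 0--2=2, 0-0=0, 0-8=-8
a = 8: 8--2=10, 8-0=8, 8-8=0
Collecting distinct values (and noting 0 appears from a-a):
A - A = {-10, -8, -2, 0, 2, 8, 10}
|A - A| = 7

A - A = {-10, -8, -2, 0, 2, 8, 10}


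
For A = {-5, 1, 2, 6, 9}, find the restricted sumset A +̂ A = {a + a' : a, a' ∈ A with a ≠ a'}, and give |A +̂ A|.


Restricted sumset: A +̂ A = {a + a' : a ∈ A, a' ∈ A, a ≠ a'}.
Equivalently, take A + A and drop any sum 2a that is achievable ONLY as a + a for a ∈ A (i.e. sums representable only with equal summands).
Enumerate pairs (a, a') with a < a' (symmetric, so each unordered pair gives one sum; this covers all a ≠ a'):
  -5 + 1 = -4
  -5 + 2 = -3
  -5 + 6 = 1
  -5 + 9 = 4
  1 + 2 = 3
  1 + 6 = 7
  1 + 9 = 10
  2 + 6 = 8
  2 + 9 = 11
  6 + 9 = 15
Collected distinct sums: {-4, -3, 1, 3, 4, 7, 8, 10, 11, 15}
|A +̂ A| = 10
(Reference bound: |A +̂ A| ≥ 2|A| - 3 for |A| ≥ 2, with |A| = 5 giving ≥ 7.)

|A +̂ A| = 10


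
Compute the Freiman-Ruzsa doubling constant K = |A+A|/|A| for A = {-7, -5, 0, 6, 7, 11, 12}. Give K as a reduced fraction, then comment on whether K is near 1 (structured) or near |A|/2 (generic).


|A| = 7.
Compute A + A by enumerating all 49 pairs.
A + A = {-14, -12, -10, -7, -5, -1, 0, 1, 2, 4, 5, 6, 7, 11, 12, 13, 14, 17, 18, 19, 22, 23, 24}, so |A + A| = 23.
K = |A + A| / |A| = 23/7 (already in lowest terms) ≈ 3.2857.
Reference: AP of size 7 gives K = 13/7 ≈ 1.8571; a fully generic set of size 7 gives K ≈ 4.0000.

|A| = 7, |A + A| = 23, K = 23/7.


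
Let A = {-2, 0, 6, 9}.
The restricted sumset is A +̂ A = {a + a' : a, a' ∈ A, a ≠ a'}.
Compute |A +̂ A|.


Restricted sumset: A +̂ A = {a + a' : a ∈ A, a' ∈ A, a ≠ a'}.
Equivalently, take A + A and drop any sum 2a that is achievable ONLY as a + a for a ∈ A (i.e. sums representable only with equal summands).
Enumerate pairs (a, a') with a < a' (symmetric, so each unordered pair gives one sum; this covers all a ≠ a'):
  -2 + 0 = -2
  -2 + 6 = 4
  -2 + 9 = 7
  0 + 6 = 6
  0 + 9 = 9
  6 + 9 = 15
Collected distinct sums: {-2, 4, 6, 7, 9, 15}
|A +̂ A| = 6
(Reference bound: |A +̂ A| ≥ 2|A| - 3 for |A| ≥ 2, with |A| = 4 giving ≥ 5.)

|A +̂ A| = 6


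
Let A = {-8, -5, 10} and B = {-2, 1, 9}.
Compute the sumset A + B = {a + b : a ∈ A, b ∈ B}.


A + B = {a + b : a ∈ A, b ∈ B}.
Enumerate all |A|·|B| = 3·3 = 9 pairs (a, b) and collect distinct sums.
a = -8: -8+-2=-10, -8+1=-7, -8+9=1
a = -5: -5+-2=-7, -5+1=-4, -5+9=4
a = 10: 10+-2=8, 10+1=11, 10+9=19
Collecting distinct sums: A + B = {-10, -7, -4, 1, 4, 8, 11, 19}
|A + B| = 8

A + B = {-10, -7, -4, 1, 4, 8, 11, 19}


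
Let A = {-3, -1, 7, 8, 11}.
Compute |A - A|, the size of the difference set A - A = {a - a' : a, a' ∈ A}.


A - A = {a - a' : a, a' ∈ A}; |A| = 5.
Bounds: 2|A|-1 ≤ |A - A| ≤ |A|² - |A| + 1, i.e. 9 ≤ |A - A| ≤ 21.
Note: 0 ∈ A - A always (from a - a). The set is symmetric: if d ∈ A - A then -d ∈ A - A.
Enumerate nonzero differences d = a - a' with a > a' (then include -d):
Positive differences: {1, 2, 3, 4, 8, 9, 10, 11, 12, 14}
Full difference set: {0} ∪ (positive diffs) ∪ (negative diffs).
|A - A| = 1 + 2·10 = 21 (matches direct enumeration: 21).

|A - A| = 21


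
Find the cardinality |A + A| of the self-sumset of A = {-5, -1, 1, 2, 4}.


A + A = {a + a' : a, a' ∈ A}; |A| = 5.
General bounds: 2|A| - 1 ≤ |A + A| ≤ |A|(|A|+1)/2, i.e. 9 ≤ |A + A| ≤ 15.
Lower bound 2|A|-1 is attained iff A is an arithmetic progression.
Enumerate sums a + a' for a ≤ a' (symmetric, so this suffices):
a = -5: -5+-5=-10, -5+-1=-6, -5+1=-4, -5+2=-3, -5+4=-1
a = -1: -1+-1=-2, -1+1=0, -1+2=1, -1+4=3
a = 1: 1+1=2, 1+2=3, 1+4=5
a = 2: 2+2=4, 2+4=6
a = 4: 4+4=8
Distinct sums: {-10, -6, -4, -3, -2, -1, 0, 1, 2, 3, 4, 5, 6, 8}
|A + A| = 14

|A + A| = 14


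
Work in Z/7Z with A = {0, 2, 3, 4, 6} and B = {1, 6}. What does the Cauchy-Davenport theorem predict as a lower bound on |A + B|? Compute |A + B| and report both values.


Cauchy-Davenport: |A + B| ≥ min(p, |A| + |B| - 1) for A, B nonempty in Z/pZ.
|A| = 5, |B| = 2, p = 7.
CD lower bound = min(7, 5 + 2 - 1) = min(7, 6) = 6.
Compute A + B mod 7 directly:
a = 0: 0+1=1, 0+6=6
a = 2: 2+1=3, 2+6=1
a = 3: 3+1=4, 3+6=2
a = 4: 4+1=5, 4+6=3
a = 6: 6+1=0, 6+6=5
A + B = {0, 1, 2, 3, 4, 5, 6}, so |A + B| = 7.
Verify: 7 ≥ 6? Yes ✓.

CD lower bound = 6, actual |A + B| = 7.


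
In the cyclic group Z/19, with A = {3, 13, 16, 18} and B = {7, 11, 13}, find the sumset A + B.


Work in Z/19Z: reduce every sum a + b modulo 19.
Enumerate all 12 pairs:
a = 3: 3+7=10, 3+11=14, 3+13=16
a = 13: 13+7=1, 13+11=5, 13+13=7
a = 16: 16+7=4, 16+11=8, 16+13=10
a = 18: 18+7=6, 18+11=10, 18+13=12
Distinct residues collected: {1, 4, 5, 6, 7, 8, 10, 12, 14, 16}
|A + B| = 10 (out of 19 total residues).

A + B = {1, 4, 5, 6, 7, 8, 10, 12, 14, 16}


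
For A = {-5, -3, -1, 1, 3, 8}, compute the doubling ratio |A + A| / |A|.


|A| = 6.
Compute A + A by enumerating all 36 pairs.
A + A = {-10, -8, -6, -4, -2, 0, 2, 3, 4, 5, 6, 7, 9, 11, 16}, so |A + A| = 15.
K = |A + A| / |A| = 15/6 = 5/2 ≈ 2.5000.
Reference: AP of size 6 gives K = 11/6 ≈ 1.8333; a fully generic set of size 6 gives K ≈ 3.5000.

|A| = 6, |A + A| = 15, K = 15/6 = 5/2.


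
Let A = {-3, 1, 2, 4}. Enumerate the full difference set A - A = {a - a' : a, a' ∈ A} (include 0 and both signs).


A - A = {a - a' : a, a' ∈ A}.
Compute a - a' for each ordered pair (a, a'):
a = -3: -3--3=0, -3-1=-4, -3-2=-5, -3-4=-7
a = 1: 1--3=4, 1-1=0, 1-2=-1, 1-4=-3
a = 2: 2--3=5, 2-1=1, 2-2=0, 2-4=-2
a = 4: 4--3=7, 4-1=3, 4-2=2, 4-4=0
Collecting distinct values (and noting 0 appears from a-a):
A - A = {-7, -5, -4, -3, -2, -1, 0, 1, 2, 3, 4, 5, 7}
|A - A| = 13

A - A = {-7, -5, -4, -3, -2, -1, 0, 1, 2, 3, 4, 5, 7}


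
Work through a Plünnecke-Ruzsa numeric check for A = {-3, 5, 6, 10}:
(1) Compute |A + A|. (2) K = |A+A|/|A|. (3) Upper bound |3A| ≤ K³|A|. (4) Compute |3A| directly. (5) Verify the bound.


|A| = 4.
Step 1: Compute A + A by enumerating all 16 pairs.
A + A = {-6, 2, 3, 7, 10, 11, 12, 15, 16, 20}, so |A + A| = 10.
Step 2: Doubling constant K = |A + A|/|A| = 10/4 = 10/4 ≈ 2.5000.
Step 3: Plünnecke-Ruzsa gives |3A| ≤ K³·|A| = (2.5000)³ · 4 ≈ 62.5000.
Step 4: Compute 3A = A + A + A directly by enumerating all triples (a,b,c) ∈ A³; |3A| = 19.
Step 5: Check 19 ≤ 62.5000? Yes ✓.

K = 10/4, Plünnecke-Ruzsa bound K³|A| ≈ 62.5000, |3A| = 19, inequality holds.


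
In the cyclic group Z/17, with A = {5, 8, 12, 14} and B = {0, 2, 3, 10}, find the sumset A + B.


Work in Z/17Z: reduce every sum a + b modulo 17.
Enumerate all 16 pairs:
a = 5: 5+0=5, 5+2=7, 5+3=8, 5+10=15
a = 8: 8+0=8, 8+2=10, 8+3=11, 8+10=1
a = 12: 12+0=12, 12+2=14, 12+3=15, 12+10=5
a = 14: 14+0=14, 14+2=16, 14+3=0, 14+10=7
Distinct residues collected: {0, 1, 5, 7, 8, 10, 11, 12, 14, 15, 16}
|A + B| = 11 (out of 17 total residues).

A + B = {0, 1, 5, 7, 8, 10, 11, 12, 14, 15, 16}


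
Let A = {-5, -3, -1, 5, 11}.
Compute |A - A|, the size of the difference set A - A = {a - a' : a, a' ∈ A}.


A - A = {a - a' : a, a' ∈ A}; |A| = 5.
Bounds: 2|A|-1 ≤ |A - A| ≤ |A|² - |A| + 1, i.e. 9 ≤ |A - A| ≤ 21.
Note: 0 ∈ A - A always (from a - a). The set is symmetric: if d ∈ A - A then -d ∈ A - A.
Enumerate nonzero differences d = a - a' with a > a' (then include -d):
Positive differences: {2, 4, 6, 8, 10, 12, 14, 16}
Full difference set: {0} ∪ (positive diffs) ∪ (negative diffs).
|A - A| = 1 + 2·8 = 17 (matches direct enumeration: 17).

|A - A| = 17


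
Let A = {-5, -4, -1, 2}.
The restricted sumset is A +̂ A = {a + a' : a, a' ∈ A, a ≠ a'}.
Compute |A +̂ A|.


Restricted sumset: A +̂ A = {a + a' : a ∈ A, a' ∈ A, a ≠ a'}.
Equivalently, take A + A and drop any sum 2a that is achievable ONLY as a + a for a ∈ A (i.e. sums representable only with equal summands).
Enumerate pairs (a, a') with a < a' (symmetric, so each unordered pair gives one sum; this covers all a ≠ a'):
  -5 + -4 = -9
  -5 + -1 = -6
  -5 + 2 = -3
  -4 + -1 = -5
  -4 + 2 = -2
  -1 + 2 = 1
Collected distinct sums: {-9, -6, -5, -3, -2, 1}
|A +̂ A| = 6
(Reference bound: |A +̂ A| ≥ 2|A| - 3 for |A| ≥ 2, with |A| = 4 giving ≥ 5.)

|A +̂ A| = 6


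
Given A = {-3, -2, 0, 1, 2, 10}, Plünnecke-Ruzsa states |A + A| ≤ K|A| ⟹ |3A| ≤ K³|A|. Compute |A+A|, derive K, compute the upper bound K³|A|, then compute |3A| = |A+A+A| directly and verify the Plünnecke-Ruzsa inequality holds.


|A| = 6.
Step 1: Compute A + A by enumerating all 36 pairs.
A + A = {-6, -5, -4, -3, -2, -1, 0, 1, 2, 3, 4, 7, 8, 10, 11, 12, 20}, so |A + A| = 17.
Step 2: Doubling constant K = |A + A|/|A| = 17/6 = 17/6 ≈ 2.8333.
Step 3: Plünnecke-Ruzsa gives |3A| ≤ K³·|A| = (2.8333)³ · 6 ≈ 136.4722.
Step 4: Compute 3A = A + A + A directly by enumerating all triples (a,b,c) ∈ A³; |3A| = 30.
Step 5: Check 30 ≤ 136.4722? Yes ✓.

K = 17/6, Plünnecke-Ruzsa bound K³|A| ≈ 136.4722, |3A| = 30, inequality holds.


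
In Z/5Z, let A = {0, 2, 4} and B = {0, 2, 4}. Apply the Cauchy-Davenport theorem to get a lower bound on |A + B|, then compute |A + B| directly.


Cauchy-Davenport: |A + B| ≥ min(p, |A| + |B| - 1) for A, B nonempty in Z/pZ.
|A| = 3, |B| = 3, p = 5.
CD lower bound = min(5, 3 + 3 - 1) = min(5, 5) = 5.
Compute A + B mod 5 directly:
a = 0: 0+0=0, 0+2=2, 0+4=4
a = 2: 2+0=2, 2+2=4, 2+4=1
a = 4: 4+0=4, 4+2=1, 4+4=3
A + B = {0, 1, 2, 3, 4}, so |A + B| = 5.
Verify: 5 ≥ 5? Yes ✓.

CD lower bound = 5, actual |A + B| = 5.
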